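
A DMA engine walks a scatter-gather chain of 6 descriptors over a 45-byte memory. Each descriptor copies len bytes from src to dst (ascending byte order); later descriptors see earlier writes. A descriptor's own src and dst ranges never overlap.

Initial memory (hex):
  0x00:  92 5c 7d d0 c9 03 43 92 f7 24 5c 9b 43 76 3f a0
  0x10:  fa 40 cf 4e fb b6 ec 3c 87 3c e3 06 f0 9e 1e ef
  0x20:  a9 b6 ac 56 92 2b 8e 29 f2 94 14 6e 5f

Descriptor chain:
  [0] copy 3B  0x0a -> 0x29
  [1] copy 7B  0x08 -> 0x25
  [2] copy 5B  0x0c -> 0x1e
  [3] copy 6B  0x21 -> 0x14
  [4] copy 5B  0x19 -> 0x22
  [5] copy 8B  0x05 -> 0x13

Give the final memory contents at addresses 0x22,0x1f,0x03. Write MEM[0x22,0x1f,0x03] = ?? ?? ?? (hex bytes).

MEM[0x22,0x1f,0x03] = 24 76 d0

  after D0: wrote 3B at 0x29 = 5c9b43
  after D1: wrote 7B at 0x25 = f7245c9b43763f
  after D2: wrote 5B at 0x1e = 43763fa0fa
  after D3: wrote 6B at 0x14 = a0fa5692f724
  after D4: wrote 5B at 0x22 = 24e306f09e
  after D5: wrote 8B at 0x13 = 034392f7245c9b43
query mem[0x22]=0x24, mem[0x1f]=0x76, mem[0x03]=0xd0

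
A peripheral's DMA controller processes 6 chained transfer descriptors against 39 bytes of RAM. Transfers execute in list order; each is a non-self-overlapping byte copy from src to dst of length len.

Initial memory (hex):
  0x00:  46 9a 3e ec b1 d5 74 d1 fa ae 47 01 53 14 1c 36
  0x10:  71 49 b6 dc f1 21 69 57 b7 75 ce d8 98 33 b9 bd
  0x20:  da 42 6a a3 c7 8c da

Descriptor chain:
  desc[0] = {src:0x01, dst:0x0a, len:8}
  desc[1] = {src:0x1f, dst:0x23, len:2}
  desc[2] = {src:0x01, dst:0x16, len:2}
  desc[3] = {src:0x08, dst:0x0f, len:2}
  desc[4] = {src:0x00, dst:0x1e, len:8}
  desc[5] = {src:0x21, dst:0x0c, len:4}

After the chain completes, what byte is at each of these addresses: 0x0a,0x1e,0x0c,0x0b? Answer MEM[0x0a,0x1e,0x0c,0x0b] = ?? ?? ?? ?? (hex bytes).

MEM[0x0a,0x1e,0x0c,0x0b] = 9a 46 ec 3e

#0 dst[0x0a+8] := {0x9a,0x3e,0xec,0xb1,0xd5,0x74,0xd1,0xfa}
#1 dst[0x23+2] := {0xbd,0xda}
#2 dst[0x16+2] := {0x9a,0x3e}
#3 dst[0x0f+2] := {0xfa,0xae}
#4 dst[0x1e+8] := {0x46,0x9a,0x3e,0xec,0xb1,0xd5,0x74,0xd1}
#5 dst[0x0c+4] := {0xec,0xb1,0xd5,0x74}
query mem[0x0a]=0x9a, mem[0x1e]=0x46, mem[0x0c]=0xec, mem[0x0b]=0x3e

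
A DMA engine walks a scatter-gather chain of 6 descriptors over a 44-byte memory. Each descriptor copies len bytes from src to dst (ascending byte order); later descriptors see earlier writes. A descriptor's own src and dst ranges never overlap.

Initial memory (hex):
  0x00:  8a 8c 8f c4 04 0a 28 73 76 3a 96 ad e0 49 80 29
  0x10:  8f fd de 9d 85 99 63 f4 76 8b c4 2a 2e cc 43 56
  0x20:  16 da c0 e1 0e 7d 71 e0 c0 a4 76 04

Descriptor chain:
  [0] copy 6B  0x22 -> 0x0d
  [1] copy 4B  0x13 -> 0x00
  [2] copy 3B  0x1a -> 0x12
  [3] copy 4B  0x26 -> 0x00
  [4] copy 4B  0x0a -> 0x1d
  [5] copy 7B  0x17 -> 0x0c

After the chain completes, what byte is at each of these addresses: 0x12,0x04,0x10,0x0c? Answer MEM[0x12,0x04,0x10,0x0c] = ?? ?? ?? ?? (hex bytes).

MEM[0x12,0x04,0x10,0x0c] = 96 04 2a f4

[0] 0x22->0x0d len=6 : c0 e1 0e 7d 71 e0
[1] 0x13->0x00 len=4 : 9d 85 99 63
[2] 0x1a->0x12 len=3 : c4 2a 2e
[3] 0x26->0x00 len=4 : 71 e0 c0 a4
[4] 0x0a->0x1d len=4 : 96 ad e0 c0
[5] 0x17->0x0c len=7 : f4 76 8b c4 2a 2e 96
query mem[0x12]=0x96, mem[0x04]=0x04, mem[0x10]=0x2a, mem[0x0c]=0xf4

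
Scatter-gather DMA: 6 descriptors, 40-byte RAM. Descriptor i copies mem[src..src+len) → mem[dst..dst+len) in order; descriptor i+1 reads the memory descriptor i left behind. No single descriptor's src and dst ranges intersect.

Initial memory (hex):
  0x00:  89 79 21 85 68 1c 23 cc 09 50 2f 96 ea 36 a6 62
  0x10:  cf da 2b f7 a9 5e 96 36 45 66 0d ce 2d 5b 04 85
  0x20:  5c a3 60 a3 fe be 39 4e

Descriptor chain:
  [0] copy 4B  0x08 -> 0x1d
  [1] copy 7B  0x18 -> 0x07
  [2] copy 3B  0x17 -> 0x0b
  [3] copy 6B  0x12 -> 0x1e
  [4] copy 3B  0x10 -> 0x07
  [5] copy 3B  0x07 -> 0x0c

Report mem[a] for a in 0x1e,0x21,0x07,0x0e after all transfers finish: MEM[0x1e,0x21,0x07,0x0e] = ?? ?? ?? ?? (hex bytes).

MEM[0x1e,0x21,0x07,0x0e] = 2b 5e cf 2b

[0] 0x08->0x1d len=4 : 09 50 2f 96
[1] 0x18->0x07 len=7 : 45 66 0d ce 2d 09 50
[2] 0x17->0x0b len=3 : 36 45 66
[3] 0x12->0x1e len=6 : 2b f7 a9 5e 96 36
[4] 0x10->0x07 len=3 : cf da 2b
[5] 0x07->0x0c len=3 : cf da 2b
query mem[0x1e]=0x2b, mem[0x21]=0x5e, mem[0x07]=0xcf, mem[0x0e]=0x2b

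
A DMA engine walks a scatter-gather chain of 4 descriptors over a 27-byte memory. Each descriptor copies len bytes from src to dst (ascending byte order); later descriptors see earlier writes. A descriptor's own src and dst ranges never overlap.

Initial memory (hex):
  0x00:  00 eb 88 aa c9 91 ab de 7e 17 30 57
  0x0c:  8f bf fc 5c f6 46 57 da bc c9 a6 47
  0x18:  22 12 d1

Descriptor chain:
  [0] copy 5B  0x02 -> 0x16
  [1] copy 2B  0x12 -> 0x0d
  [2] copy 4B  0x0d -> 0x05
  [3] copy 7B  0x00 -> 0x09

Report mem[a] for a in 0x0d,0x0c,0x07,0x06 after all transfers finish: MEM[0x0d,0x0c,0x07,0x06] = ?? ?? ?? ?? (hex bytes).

MEM[0x0d,0x0c,0x07,0x06] = c9 aa 5c da

  after D0: wrote 5B at 0x16 = 88aac991ab
  after D1: wrote 2B at 0x0d = 57da
  after D2: wrote 4B at 0x05 = 57da5cf6
  after D3: wrote 7B at 0x09 = 00eb88aac957da
query mem[0x0d]=0xc9, mem[0x0c]=0xaa, mem[0x07]=0x5c, mem[0x06]=0xda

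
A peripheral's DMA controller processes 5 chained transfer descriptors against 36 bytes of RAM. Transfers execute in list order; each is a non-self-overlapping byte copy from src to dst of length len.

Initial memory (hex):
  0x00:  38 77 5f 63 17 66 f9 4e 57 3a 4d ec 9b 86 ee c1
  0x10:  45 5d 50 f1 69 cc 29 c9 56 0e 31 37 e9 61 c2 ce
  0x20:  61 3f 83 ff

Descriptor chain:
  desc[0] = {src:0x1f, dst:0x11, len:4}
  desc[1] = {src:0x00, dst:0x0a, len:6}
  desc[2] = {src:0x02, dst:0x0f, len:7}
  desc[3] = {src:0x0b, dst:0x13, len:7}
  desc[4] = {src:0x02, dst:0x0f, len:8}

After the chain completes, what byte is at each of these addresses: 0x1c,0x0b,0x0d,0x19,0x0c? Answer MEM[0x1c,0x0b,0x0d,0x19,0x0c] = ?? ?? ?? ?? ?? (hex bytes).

MEM[0x1c,0x0b,0x0d,0x19,0x0c] = e9 77 63 17 5f

  after D0: wrote 4B at 0x11 = ce613f83
  after D1: wrote 6B at 0x0a = 38775f631766
  after D2: wrote 7B at 0x0f = 5f631766f94e57
  after D3: wrote 7B at 0x13 = 775f63175f6317
  after D4: wrote 8B at 0x0f = 5f631766f94e573a
query mem[0x1c]=0xe9, mem[0x0b]=0x77, mem[0x0d]=0x63, mem[0x19]=0x17, mem[0x0c]=0x5f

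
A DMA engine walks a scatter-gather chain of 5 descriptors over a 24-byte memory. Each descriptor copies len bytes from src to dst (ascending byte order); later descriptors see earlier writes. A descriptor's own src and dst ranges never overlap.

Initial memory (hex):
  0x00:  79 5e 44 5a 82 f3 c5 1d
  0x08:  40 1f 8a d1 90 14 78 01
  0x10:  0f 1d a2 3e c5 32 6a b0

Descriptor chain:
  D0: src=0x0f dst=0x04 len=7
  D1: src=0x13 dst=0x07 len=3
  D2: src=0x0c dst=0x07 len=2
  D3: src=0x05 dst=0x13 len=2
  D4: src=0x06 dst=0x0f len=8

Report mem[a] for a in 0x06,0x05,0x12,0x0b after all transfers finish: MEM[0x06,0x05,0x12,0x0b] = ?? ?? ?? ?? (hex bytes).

MEM[0x06,0x05,0x12,0x0b] = 1d 0f 32 d1

#0 dst[0x04+7] := {0x01,0x0f,0x1d,0xa2,0x3e,0xc5,0x32}
#1 dst[0x07+3] := {0x3e,0xc5,0x32}
#2 dst[0x07+2] := {0x90,0x14}
#3 dst[0x13+2] := {0x0f,0x1d}
#4 dst[0x0f+8] := {0x1d,0x90,0x14,0x32,0x32,0xd1,0x90,0x14}
query mem[0x06]=0x1d, mem[0x05]=0x0f, mem[0x12]=0x32, mem[0x0b]=0xd1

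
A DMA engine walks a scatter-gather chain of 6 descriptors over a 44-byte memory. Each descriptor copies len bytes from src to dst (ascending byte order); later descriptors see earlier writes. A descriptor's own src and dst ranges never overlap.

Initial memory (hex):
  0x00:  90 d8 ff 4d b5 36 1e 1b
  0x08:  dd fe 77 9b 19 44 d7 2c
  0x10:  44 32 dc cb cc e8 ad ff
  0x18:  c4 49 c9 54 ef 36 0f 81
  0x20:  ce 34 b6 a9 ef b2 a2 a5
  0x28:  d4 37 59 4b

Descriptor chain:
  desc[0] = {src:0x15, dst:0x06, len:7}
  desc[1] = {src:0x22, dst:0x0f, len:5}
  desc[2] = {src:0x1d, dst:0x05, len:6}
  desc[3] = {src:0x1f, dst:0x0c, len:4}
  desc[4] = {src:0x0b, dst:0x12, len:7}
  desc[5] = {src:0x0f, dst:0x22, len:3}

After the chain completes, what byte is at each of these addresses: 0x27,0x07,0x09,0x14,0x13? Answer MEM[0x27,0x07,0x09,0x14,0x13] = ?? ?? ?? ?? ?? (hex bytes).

MEM[0x27,0x07,0x09,0x14,0x13] = a5 81 34 ce 81

D0: mem[0x06..0x0c] <- [e8 ad ff c4 49 c9 54]
D1: mem[0x0f..0x13] <- [b6 a9 ef b2 a2]
D2: mem[0x05..0x0a] <- [36 0f 81 ce 34 b6]
D3: mem[0x0c..0x0f] <- [81 ce 34 b6]
D4: mem[0x12..0x18] <- [c9 81 ce 34 b6 a9 ef]
D5: mem[0x22..0x24] <- [b6 a9 ef]
query mem[0x27]=0xa5, mem[0x07]=0x81, mem[0x09]=0x34, mem[0x14]=0xce, mem[0x13]=0x81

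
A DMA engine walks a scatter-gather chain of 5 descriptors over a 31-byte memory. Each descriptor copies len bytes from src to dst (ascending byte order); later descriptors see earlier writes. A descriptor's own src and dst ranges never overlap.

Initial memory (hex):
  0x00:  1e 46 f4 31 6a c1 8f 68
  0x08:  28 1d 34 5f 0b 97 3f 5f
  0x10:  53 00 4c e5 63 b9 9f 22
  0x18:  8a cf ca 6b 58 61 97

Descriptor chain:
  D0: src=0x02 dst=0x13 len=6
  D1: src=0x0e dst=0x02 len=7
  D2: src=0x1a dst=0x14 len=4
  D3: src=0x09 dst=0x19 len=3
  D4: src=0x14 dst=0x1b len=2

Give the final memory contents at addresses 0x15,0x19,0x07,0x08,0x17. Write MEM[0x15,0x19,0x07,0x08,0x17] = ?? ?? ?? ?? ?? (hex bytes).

MEM[0x15,0x19,0x07,0x08,0x17] = 6b 1d f4 31 61

  after D0: wrote 6B at 0x13 = f4316ac18f68
  after D1: wrote 7B at 0x02 = 3f5f53004cf431
  after D2: wrote 4B at 0x14 = ca6b5861
  after D3: wrote 3B at 0x19 = 1d345f
  after D4: wrote 2B at 0x1b = ca6b
query mem[0x15]=0x6b, mem[0x19]=0x1d, mem[0x07]=0xf4, mem[0x08]=0x31, mem[0x17]=0x61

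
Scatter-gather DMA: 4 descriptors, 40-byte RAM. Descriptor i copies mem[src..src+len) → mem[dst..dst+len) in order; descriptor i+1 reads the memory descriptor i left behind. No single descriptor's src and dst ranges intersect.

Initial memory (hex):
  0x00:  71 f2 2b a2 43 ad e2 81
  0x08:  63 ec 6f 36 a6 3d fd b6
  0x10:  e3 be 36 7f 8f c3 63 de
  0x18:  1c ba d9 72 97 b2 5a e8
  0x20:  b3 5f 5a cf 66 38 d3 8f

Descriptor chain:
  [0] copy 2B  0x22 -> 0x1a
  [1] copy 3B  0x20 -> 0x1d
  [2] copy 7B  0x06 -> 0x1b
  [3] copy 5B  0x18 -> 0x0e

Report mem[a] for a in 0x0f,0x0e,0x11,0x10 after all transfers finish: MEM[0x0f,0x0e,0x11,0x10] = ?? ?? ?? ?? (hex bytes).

  after D0: wrote 2B at 0x1a = 5acf
  after D1: wrote 3B at 0x1d = b35f5a
  after D2: wrote 7B at 0x1b = e28163ec6f36a6
  after D3: wrote 5B at 0x0e = 1cba5ae281
query mem[0x0f]=0xba, mem[0x0e]=0x1c, mem[0x11]=0xe2, mem[0x10]=0x5a

MEM[0x0f,0x0e,0x11,0x10] = ba 1c e2 5a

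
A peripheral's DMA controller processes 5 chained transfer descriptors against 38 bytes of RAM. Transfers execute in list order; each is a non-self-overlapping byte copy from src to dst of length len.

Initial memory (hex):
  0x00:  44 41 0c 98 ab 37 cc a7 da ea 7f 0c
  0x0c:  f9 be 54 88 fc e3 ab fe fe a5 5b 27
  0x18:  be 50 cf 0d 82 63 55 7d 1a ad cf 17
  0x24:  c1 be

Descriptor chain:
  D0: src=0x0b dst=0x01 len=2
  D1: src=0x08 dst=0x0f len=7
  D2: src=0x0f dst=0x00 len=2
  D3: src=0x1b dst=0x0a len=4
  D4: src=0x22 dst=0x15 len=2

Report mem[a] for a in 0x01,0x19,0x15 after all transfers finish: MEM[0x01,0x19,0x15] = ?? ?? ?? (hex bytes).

MEM[0x01,0x19,0x15] = ea 50 cf

[0] 0x0b->0x01 len=2 : 0c f9
[1] 0x08->0x0f len=7 : da ea 7f 0c f9 be 54
[2] 0x0f->0x00 len=2 : da ea
[3] 0x1b->0x0a len=4 : 0d 82 63 55
[4] 0x22->0x15 len=2 : cf 17
query mem[0x01]=0xea, mem[0x19]=0x50, mem[0x15]=0xcf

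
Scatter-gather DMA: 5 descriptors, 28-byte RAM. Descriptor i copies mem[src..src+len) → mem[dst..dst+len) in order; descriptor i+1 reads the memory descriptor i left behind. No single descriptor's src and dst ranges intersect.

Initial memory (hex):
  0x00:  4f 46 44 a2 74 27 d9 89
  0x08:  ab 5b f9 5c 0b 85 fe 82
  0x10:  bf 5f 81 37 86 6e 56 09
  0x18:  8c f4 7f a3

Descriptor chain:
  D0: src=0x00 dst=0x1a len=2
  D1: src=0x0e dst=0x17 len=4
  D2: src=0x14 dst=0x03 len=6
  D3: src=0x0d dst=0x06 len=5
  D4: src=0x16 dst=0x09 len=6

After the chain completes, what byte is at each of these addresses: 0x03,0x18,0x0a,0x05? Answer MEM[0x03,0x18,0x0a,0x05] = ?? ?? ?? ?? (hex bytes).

MEM[0x03,0x18,0x0a,0x05] = 86 82 fe 56

  after D0: wrote 2B at 0x1a = 4f46
  after D1: wrote 4B at 0x17 = fe82bf5f
  after D2: wrote 6B at 0x03 = 866e56fe82bf
  after D3: wrote 5B at 0x06 = 85fe82bf5f
  after D4: wrote 6B at 0x09 = 56fe82bf5f46
query mem[0x03]=0x86, mem[0x18]=0x82, mem[0x0a]=0xfe, mem[0x05]=0x56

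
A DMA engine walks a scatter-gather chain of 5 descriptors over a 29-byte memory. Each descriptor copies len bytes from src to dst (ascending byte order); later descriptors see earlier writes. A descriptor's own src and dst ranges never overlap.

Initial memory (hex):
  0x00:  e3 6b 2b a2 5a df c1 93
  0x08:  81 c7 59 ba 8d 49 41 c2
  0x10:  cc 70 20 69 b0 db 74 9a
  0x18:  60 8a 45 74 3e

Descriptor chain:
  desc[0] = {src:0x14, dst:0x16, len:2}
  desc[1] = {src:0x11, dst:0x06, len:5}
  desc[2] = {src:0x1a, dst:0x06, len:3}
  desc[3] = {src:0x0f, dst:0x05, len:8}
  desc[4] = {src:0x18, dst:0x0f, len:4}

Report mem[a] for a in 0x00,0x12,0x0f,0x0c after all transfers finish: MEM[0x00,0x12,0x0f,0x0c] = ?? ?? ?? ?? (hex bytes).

MEM[0x00,0x12,0x0f,0x0c] = e3 74 60 b0

D0: mem[0x16..0x17] <- [b0 db]
D1: mem[0x06..0x0a] <- [70 20 69 b0 db]
D2: mem[0x06..0x08] <- [45 74 3e]
D3: mem[0x05..0x0c] <- [c2 cc 70 20 69 b0 db b0]
D4: mem[0x0f..0x12] <- [60 8a 45 74]
query mem[0x00]=0xe3, mem[0x12]=0x74, mem[0x0f]=0x60, mem[0x0c]=0xb0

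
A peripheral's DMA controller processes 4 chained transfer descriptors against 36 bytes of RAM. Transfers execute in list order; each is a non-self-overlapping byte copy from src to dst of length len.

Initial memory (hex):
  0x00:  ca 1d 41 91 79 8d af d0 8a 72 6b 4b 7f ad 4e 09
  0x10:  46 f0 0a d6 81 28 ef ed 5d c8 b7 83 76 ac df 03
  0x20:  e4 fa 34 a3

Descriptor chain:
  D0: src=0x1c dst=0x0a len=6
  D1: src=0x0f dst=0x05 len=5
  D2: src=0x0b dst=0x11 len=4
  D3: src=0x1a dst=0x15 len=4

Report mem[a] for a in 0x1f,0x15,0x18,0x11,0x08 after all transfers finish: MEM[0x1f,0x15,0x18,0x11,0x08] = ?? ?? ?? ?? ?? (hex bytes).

MEM[0x1f,0x15,0x18,0x11,0x08] = 03 b7 ac ac 0a

[0] 0x1c->0x0a len=6 : 76 ac df 03 e4 fa
[1] 0x0f->0x05 len=5 : fa 46 f0 0a d6
[2] 0x0b->0x11 len=4 : ac df 03 e4
[3] 0x1a->0x15 len=4 : b7 83 76 ac
query mem[0x1f]=0x03, mem[0x15]=0xb7, mem[0x18]=0xac, mem[0x11]=0xac, mem[0x08]=0x0a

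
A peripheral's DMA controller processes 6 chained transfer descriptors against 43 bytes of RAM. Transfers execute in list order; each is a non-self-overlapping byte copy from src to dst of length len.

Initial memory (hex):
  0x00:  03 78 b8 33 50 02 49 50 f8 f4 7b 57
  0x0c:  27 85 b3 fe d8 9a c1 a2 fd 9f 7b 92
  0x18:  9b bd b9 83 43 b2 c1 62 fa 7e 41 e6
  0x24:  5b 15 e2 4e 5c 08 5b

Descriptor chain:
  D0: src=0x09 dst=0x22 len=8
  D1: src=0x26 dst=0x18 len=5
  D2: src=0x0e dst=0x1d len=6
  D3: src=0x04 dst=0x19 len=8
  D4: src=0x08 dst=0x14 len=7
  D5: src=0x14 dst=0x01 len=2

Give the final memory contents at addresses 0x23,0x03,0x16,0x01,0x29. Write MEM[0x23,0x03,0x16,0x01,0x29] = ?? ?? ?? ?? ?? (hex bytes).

[0] 0x09->0x22 len=8 : f4 7b 57 27 85 b3 fe d8
[1] 0x26->0x18 len=5 : 85 b3 fe d8 5b
[2] 0x0e->0x1d len=6 : b3 fe d8 9a c1 a2
[3] 0x04->0x19 len=8 : 50 02 49 50 f8 f4 7b 57
[4] 0x08->0x14 len=7 : f8 f4 7b 57 27 85 b3
[5] 0x14->0x01 len=2 : f8 f4
query mem[0x23]=0x7b, mem[0x03]=0x33, mem[0x16]=0x7b, mem[0x01]=0xf8, mem[0x29]=0xd8

MEM[0x23,0x03,0x16,0x01,0x29] = 7b 33 7b f8 d8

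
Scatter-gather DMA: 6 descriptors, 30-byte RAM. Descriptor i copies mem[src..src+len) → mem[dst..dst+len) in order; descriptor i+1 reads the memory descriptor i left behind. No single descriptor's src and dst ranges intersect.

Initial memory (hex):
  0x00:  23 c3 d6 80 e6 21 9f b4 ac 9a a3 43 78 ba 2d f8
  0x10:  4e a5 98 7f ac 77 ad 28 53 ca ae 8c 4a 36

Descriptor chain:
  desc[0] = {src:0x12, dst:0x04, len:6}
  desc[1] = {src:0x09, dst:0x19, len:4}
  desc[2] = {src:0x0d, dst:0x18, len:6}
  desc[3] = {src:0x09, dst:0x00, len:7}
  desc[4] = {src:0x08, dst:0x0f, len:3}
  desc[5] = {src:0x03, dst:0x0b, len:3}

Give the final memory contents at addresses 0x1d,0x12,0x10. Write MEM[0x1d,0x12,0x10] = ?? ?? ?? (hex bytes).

D0: mem[0x04..0x09] <- [98 7f ac 77 ad 28]
D1: mem[0x19..0x1c] <- [28 a3 43 78]
D2: mem[0x18..0x1d] <- [ba 2d f8 4e a5 98]
D3: mem[0x00..0x06] <- [28 a3 43 78 ba 2d f8]
D4: mem[0x0f..0x11] <- [ad 28 a3]
D5: mem[0x0b..0x0d] <- [78 ba 2d]
query mem[0x1d]=0x98, mem[0x12]=0x98, mem[0x10]=0x28

MEM[0x1d,0x12,0x10] = 98 98 28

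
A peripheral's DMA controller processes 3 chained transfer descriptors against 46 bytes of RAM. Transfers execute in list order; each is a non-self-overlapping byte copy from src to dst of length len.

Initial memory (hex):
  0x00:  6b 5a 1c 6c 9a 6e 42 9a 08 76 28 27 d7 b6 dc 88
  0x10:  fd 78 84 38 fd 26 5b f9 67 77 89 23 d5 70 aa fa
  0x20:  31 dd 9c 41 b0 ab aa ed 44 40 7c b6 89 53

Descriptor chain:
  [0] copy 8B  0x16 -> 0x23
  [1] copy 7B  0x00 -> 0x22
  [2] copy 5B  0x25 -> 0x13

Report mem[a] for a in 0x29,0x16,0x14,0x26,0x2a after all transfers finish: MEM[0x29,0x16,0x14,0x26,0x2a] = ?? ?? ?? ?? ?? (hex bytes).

#0 dst[0x23+8] := {0x5b,0xf9,0x67,0x77,0x89,0x23,0xd5,0x70}
#1 dst[0x22+7] := {0x6b,0x5a,0x1c,0x6c,0x9a,0x6e,0x42}
#2 dst[0x13+5] := {0x6c,0x9a,0x6e,0x42,0xd5}
query mem[0x29]=0xd5, mem[0x16]=0x42, mem[0x14]=0x9a, mem[0x26]=0x9a, mem[0x2a]=0x70

MEM[0x29,0x16,0x14,0x26,0x2a] = d5 42 9a 9a 70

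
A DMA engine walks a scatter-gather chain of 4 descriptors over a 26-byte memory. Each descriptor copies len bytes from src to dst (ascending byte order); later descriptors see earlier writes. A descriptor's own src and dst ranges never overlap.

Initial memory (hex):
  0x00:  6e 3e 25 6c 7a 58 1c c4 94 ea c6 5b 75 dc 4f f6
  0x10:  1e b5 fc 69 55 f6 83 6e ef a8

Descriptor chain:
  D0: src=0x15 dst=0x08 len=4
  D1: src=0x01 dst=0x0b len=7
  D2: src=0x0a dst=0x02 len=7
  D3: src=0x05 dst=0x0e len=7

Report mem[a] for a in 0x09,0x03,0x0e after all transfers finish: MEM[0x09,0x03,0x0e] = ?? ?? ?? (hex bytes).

MEM[0x09,0x03,0x0e] = 83 3e 6c

D0: mem[0x08..0x0b] <- [f6 83 6e ef]
D1: mem[0x0b..0x11] <- [3e 25 6c 7a 58 1c c4]
D2: mem[0x02..0x08] <- [6e 3e 25 6c 7a 58 1c]
D3: mem[0x0e..0x14] <- [6c 7a 58 1c 83 6e 3e]
query mem[0x09]=0x83, mem[0x03]=0x3e, mem[0x0e]=0x6c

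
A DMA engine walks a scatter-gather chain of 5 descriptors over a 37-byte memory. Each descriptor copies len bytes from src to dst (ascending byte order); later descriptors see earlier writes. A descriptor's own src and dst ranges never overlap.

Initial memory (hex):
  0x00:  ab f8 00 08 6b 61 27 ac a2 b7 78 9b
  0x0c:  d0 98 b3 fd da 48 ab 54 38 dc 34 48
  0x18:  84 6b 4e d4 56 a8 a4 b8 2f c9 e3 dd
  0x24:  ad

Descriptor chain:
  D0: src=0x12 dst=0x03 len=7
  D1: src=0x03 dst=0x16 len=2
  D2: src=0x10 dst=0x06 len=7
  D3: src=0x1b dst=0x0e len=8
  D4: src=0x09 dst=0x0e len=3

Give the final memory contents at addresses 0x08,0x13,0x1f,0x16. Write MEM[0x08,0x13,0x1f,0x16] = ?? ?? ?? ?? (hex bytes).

[0] 0x12->0x03 len=7 : ab 54 38 dc 34 48 84
[1] 0x03->0x16 len=2 : ab 54
[2] 0x10->0x06 len=7 : da 48 ab 54 38 dc ab
[3] 0x1b->0x0e len=8 : d4 56 a8 a4 b8 2f c9 e3
[4] 0x09->0x0e len=3 : 54 38 dc
query mem[0x08]=0xab, mem[0x13]=0x2f, mem[0x1f]=0xb8, mem[0x16]=0xab

MEM[0x08,0x13,0x1f,0x16] = ab 2f b8 ab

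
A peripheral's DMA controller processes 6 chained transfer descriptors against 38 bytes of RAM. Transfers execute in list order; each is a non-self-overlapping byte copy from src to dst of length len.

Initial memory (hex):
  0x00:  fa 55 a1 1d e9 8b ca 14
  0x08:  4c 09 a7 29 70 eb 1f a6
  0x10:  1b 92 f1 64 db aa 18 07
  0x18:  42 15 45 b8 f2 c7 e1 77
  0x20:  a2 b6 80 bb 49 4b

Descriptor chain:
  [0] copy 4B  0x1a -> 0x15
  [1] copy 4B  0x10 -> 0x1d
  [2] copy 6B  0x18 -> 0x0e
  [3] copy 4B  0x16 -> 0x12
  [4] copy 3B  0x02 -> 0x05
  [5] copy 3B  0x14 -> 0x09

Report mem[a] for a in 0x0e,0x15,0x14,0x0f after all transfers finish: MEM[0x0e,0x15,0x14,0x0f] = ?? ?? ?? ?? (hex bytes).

[0] 0x1a->0x15 len=4 : 45 b8 f2 c7
[1] 0x10->0x1d len=4 : 1b 92 f1 64
[2] 0x18->0x0e len=6 : c7 15 45 b8 f2 1b
[3] 0x16->0x12 len=4 : b8 f2 c7 15
[4] 0x02->0x05 len=3 : a1 1d e9
[5] 0x14->0x09 len=3 : c7 15 b8
query mem[0x0e]=0xc7, mem[0x15]=0x15, mem[0x14]=0xc7, mem[0x0f]=0x15

MEM[0x0e,0x15,0x14,0x0f] = c7 15 c7 15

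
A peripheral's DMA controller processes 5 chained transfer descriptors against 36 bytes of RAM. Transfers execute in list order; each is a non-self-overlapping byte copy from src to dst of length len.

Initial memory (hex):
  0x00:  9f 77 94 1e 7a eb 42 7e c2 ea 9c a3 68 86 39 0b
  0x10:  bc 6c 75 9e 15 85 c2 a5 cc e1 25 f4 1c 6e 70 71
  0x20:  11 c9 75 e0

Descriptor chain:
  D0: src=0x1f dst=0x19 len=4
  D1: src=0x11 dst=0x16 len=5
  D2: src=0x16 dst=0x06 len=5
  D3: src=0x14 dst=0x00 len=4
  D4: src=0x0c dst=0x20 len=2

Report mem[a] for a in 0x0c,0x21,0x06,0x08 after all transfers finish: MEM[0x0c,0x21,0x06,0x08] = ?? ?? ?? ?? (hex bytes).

#0 dst[0x19+4] := {0x71,0x11,0xc9,0x75}
#1 dst[0x16+5] := {0x6c,0x75,0x9e,0x15,0x85}
#2 dst[0x06+5] := {0x6c,0x75,0x9e,0x15,0x85}
#3 dst[0x00+4] := {0x15,0x85,0x6c,0x75}
#4 dst[0x20+2] := {0x68,0x86}
query mem[0x0c]=0x68, mem[0x21]=0x86, mem[0x06]=0x6c, mem[0x08]=0x9e

MEM[0x0c,0x21,0x06,0x08] = 68 86 6c 9e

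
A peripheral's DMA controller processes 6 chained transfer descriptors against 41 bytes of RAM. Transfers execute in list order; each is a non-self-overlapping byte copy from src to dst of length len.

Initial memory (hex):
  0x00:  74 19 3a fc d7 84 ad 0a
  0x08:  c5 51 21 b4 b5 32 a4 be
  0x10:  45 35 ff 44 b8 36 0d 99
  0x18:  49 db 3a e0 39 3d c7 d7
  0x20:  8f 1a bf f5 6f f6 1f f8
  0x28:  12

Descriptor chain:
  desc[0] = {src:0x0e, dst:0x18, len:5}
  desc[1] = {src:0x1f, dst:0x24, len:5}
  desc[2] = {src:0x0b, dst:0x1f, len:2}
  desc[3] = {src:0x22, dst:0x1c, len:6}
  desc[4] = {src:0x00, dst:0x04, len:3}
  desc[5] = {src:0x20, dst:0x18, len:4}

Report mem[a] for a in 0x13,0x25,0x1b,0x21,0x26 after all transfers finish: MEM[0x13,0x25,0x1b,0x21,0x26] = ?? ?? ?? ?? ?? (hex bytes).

MEM[0x13,0x25,0x1b,0x21,0x26] = 44 8f f5 bf 1a

  after D0: wrote 5B at 0x18 = a4be4535ff
  after D1: wrote 5B at 0x24 = d78f1abff5
  after D2: wrote 2B at 0x1f = b4b5
  after D3: wrote 6B at 0x1c = bff5d78f1abf
  after D4: wrote 3B at 0x04 = 74193a
  after D5: wrote 4B at 0x18 = 1abfbff5
query mem[0x13]=0x44, mem[0x25]=0x8f, mem[0x1b]=0xf5, mem[0x21]=0xbf, mem[0x26]=0x1a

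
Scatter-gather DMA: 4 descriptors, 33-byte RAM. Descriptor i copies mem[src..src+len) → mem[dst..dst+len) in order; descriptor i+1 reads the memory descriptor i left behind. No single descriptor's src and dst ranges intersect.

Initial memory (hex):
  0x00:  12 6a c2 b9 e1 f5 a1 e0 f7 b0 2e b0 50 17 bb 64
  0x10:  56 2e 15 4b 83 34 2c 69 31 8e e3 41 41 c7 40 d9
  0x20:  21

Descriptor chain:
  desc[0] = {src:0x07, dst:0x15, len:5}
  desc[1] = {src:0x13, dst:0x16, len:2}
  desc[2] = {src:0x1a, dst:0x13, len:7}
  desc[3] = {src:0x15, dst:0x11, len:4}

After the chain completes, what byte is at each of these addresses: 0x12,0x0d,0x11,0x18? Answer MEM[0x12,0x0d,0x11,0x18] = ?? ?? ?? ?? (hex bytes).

MEM[0x12,0x0d,0x11,0x18] = c7 17 41 d9

D0: mem[0x15..0x19] <- [e0 f7 b0 2e b0]
D1: mem[0x16..0x17] <- [4b 83]
D2: mem[0x13..0x19] <- [e3 41 41 c7 40 d9 21]
D3: mem[0x11..0x14] <- [41 c7 40 d9]
query mem[0x12]=0xc7, mem[0x0d]=0x17, mem[0x11]=0x41, mem[0x18]=0xd9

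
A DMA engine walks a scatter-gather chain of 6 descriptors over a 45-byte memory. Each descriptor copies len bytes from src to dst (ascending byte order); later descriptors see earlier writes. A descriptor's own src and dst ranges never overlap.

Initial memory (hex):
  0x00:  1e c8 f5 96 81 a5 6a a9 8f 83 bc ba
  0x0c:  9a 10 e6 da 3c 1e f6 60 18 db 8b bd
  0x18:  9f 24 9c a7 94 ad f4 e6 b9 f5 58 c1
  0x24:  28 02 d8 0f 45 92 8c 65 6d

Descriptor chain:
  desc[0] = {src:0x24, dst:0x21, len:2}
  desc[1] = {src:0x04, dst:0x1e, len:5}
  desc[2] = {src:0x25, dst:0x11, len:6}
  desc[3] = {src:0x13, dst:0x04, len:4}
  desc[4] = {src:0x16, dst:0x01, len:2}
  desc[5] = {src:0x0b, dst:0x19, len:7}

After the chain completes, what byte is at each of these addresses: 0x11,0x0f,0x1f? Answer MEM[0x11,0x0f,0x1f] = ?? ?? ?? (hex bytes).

MEM[0x11,0x0f,0x1f] = 02 da 02

[0] 0x24->0x21 len=2 : 28 02
[1] 0x04->0x1e len=5 : 81 a5 6a a9 8f
[2] 0x25->0x11 len=6 : 02 d8 0f 45 92 8c
[3] 0x13->0x04 len=4 : 0f 45 92 8c
[4] 0x16->0x01 len=2 : 8c bd
[5] 0x0b->0x19 len=7 : ba 9a 10 e6 da 3c 02
query mem[0x11]=0x02, mem[0x0f]=0xda, mem[0x1f]=0x02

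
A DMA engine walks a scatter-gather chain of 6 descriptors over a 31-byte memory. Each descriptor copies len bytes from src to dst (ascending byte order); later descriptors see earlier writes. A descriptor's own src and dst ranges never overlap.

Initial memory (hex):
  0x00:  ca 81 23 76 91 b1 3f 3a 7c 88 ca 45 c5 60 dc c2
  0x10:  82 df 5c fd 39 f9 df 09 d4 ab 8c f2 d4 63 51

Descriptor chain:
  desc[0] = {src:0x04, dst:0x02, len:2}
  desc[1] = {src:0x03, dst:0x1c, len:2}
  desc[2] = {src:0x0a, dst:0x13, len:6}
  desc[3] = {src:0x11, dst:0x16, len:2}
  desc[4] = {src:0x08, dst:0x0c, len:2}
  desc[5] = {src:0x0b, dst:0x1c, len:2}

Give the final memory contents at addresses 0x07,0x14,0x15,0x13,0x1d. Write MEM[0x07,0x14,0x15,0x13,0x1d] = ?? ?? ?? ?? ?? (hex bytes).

MEM[0x07,0x14,0x15,0x13,0x1d] = 3a 45 c5 ca 7c

D0: mem[0x02..0x03] <- [91 b1]
D1: mem[0x1c..0x1d] <- [b1 91]
D2: mem[0x13..0x18] <- [ca 45 c5 60 dc c2]
D3: mem[0x16..0x17] <- [df 5c]
D4: mem[0x0c..0x0d] <- [7c 88]
D5: mem[0x1c..0x1d] <- [45 7c]
query mem[0x07]=0x3a, mem[0x14]=0x45, mem[0x15]=0xc5, mem[0x13]=0xca, mem[0x1d]=0x7c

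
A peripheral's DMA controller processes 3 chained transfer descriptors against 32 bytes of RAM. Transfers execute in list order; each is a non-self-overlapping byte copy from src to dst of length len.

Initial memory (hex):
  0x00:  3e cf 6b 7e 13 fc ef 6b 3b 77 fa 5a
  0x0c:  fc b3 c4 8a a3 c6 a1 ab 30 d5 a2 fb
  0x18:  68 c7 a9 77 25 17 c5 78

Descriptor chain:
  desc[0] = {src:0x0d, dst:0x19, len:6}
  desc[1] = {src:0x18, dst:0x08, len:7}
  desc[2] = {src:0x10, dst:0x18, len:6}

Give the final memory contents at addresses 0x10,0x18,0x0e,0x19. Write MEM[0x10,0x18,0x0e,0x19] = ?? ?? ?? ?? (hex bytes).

MEM[0x10,0x18,0x0e,0x19] = a3 a3 a1 c6

  after D0: wrote 6B at 0x19 = b3c48aa3c6a1
  after D1: wrote 7B at 0x08 = 68b3c48aa3c6a1
  after D2: wrote 6B at 0x18 = a3c6a1ab30d5
query mem[0x10]=0xa3, mem[0x18]=0xa3, mem[0x0e]=0xa1, mem[0x19]=0xc6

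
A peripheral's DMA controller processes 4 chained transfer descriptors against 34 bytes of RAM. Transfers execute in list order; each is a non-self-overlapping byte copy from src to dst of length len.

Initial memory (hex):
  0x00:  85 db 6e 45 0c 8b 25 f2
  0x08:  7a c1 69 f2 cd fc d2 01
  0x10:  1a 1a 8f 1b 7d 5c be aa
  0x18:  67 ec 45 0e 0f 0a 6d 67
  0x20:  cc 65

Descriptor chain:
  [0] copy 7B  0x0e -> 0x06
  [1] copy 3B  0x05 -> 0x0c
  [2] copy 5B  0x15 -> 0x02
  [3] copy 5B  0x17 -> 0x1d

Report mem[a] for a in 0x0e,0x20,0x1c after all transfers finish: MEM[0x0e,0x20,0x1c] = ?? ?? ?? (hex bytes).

MEM[0x0e,0x20,0x1c] = 01 45 0f

[0] 0x0e->0x06 len=7 : d2 01 1a 1a 8f 1b 7d
[1] 0x05->0x0c len=3 : 8b d2 01
[2] 0x15->0x02 len=5 : 5c be aa 67 ec
[3] 0x17->0x1d len=5 : aa 67 ec 45 0e
query mem[0x0e]=0x01, mem[0x20]=0x45, mem[0x1c]=0x0f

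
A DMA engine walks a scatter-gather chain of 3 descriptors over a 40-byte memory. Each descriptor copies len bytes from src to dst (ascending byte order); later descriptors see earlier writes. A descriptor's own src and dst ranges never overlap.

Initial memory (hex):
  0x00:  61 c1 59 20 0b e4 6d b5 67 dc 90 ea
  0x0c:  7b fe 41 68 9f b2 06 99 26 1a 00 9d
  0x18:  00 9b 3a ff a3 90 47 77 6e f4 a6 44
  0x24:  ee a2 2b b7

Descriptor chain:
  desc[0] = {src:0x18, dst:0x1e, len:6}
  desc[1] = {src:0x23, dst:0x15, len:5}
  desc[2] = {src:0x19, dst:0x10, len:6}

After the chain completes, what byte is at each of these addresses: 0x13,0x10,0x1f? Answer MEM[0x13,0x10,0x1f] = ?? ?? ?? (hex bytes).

MEM[0x13,0x10,0x1f] = a3 b7 9b

[0] 0x18->0x1e len=6 : 00 9b 3a ff a3 90
[1] 0x23->0x15 len=5 : 90 ee a2 2b b7
[2] 0x19->0x10 len=6 : b7 3a ff a3 90 00
query mem[0x13]=0xa3, mem[0x10]=0xb7, mem[0x1f]=0x9b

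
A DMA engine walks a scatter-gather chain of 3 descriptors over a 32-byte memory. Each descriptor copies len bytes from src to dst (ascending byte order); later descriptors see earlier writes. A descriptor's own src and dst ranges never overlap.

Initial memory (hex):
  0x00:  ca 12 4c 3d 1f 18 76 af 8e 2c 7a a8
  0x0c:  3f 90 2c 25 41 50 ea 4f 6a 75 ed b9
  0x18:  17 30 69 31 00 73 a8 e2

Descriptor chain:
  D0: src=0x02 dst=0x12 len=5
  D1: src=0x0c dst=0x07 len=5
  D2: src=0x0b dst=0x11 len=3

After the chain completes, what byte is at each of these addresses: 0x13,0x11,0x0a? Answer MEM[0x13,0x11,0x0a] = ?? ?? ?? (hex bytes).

MEM[0x13,0x11,0x0a] = 90 41 25

D0: mem[0x12..0x16] <- [4c 3d 1f 18 76]
D1: mem[0x07..0x0b] <- [3f 90 2c 25 41]
D2: mem[0x11..0x13] <- [41 3f 90]
query mem[0x13]=0x90, mem[0x11]=0x41, mem[0x0a]=0x25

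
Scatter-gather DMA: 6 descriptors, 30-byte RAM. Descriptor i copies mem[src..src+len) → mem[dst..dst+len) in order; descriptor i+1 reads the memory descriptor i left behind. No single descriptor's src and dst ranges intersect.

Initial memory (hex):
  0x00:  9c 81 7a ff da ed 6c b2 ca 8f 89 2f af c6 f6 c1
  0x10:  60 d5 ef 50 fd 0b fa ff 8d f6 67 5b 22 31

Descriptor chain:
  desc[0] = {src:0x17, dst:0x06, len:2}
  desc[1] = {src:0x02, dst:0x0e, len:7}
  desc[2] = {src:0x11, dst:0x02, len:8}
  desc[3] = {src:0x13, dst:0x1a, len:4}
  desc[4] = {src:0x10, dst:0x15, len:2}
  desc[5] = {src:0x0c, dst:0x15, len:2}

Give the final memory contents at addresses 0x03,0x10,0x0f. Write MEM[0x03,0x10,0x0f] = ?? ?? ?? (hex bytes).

MEM[0x03,0x10,0x0f] = ff da ff

[0] 0x17->0x06 len=2 : ff 8d
[1] 0x02->0x0e len=7 : 7a ff da ed ff 8d ca
[2] 0x11->0x02 len=8 : ed ff 8d ca 0b fa ff 8d
[3] 0x13->0x1a len=4 : 8d ca 0b fa
[4] 0x10->0x15 len=2 : da ed
[5] 0x0c->0x15 len=2 : af c6
query mem[0x03]=0xff, mem[0x10]=0xda, mem[0x0f]=0xff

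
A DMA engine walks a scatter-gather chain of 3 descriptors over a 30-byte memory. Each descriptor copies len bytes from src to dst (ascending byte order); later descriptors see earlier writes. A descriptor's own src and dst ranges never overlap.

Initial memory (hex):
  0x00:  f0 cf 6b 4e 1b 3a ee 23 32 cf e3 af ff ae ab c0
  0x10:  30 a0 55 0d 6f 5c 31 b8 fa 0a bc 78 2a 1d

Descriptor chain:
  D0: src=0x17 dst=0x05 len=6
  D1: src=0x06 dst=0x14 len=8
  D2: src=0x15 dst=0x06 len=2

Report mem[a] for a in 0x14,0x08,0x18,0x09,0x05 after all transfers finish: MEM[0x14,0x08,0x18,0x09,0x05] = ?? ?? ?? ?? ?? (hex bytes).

MEM[0x14,0x08,0x18,0x09,0x05] = fa bc 2a 78 b8

D0: mem[0x05..0x0a] <- [b8 fa 0a bc 78 2a]
D1: mem[0x14..0x1b] <- [fa 0a bc 78 2a af ff ae]
D2: mem[0x06..0x07] <- [0a bc]
query mem[0x14]=0xfa, mem[0x08]=0xbc, mem[0x18]=0x2a, mem[0x09]=0x78, mem[0x05]=0xb8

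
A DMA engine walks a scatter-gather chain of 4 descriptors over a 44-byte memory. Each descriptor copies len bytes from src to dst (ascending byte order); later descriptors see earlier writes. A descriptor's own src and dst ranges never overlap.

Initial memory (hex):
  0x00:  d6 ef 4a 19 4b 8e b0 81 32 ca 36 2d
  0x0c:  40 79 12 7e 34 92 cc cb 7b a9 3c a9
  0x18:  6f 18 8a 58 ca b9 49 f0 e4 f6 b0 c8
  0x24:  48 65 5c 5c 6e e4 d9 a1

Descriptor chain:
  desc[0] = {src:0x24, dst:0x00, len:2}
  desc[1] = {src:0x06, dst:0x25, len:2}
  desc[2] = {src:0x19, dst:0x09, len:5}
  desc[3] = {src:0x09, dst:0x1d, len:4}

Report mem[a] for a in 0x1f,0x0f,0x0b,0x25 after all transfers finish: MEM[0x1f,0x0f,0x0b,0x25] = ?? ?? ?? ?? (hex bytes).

[0] 0x24->0x00 len=2 : 48 65
[1] 0x06->0x25 len=2 : b0 81
[2] 0x19->0x09 len=5 : 18 8a 58 ca b9
[3] 0x09->0x1d len=4 : 18 8a 58 ca
query mem[0x1f]=0x58, mem[0x0f]=0x7e, mem[0x0b]=0x58, mem[0x25]=0xb0

MEM[0x1f,0x0f,0x0b,0x25] = 58 7e 58 b0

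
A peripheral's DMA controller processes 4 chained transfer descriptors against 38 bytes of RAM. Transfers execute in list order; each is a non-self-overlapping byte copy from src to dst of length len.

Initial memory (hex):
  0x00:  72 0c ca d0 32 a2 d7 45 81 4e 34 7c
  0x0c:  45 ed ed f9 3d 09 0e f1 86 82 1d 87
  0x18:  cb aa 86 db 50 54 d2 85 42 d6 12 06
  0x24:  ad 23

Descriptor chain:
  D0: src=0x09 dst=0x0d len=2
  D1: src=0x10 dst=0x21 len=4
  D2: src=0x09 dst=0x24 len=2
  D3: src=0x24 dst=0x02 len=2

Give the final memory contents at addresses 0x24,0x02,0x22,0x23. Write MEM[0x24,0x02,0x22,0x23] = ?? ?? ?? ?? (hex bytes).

D0: mem[0x0d..0x0e] <- [4e 34]
D1: mem[0x21..0x24] <- [3d 09 0e f1]
D2: mem[0x24..0x25] <- [4e 34]
D3: mem[0x02..0x03] <- [4e 34]
query mem[0x24]=0x4e, mem[0x02]=0x4e, mem[0x22]=0x09, mem[0x23]=0x0e

MEM[0x24,0x02,0x22,0x23] = 4e 4e 09 0e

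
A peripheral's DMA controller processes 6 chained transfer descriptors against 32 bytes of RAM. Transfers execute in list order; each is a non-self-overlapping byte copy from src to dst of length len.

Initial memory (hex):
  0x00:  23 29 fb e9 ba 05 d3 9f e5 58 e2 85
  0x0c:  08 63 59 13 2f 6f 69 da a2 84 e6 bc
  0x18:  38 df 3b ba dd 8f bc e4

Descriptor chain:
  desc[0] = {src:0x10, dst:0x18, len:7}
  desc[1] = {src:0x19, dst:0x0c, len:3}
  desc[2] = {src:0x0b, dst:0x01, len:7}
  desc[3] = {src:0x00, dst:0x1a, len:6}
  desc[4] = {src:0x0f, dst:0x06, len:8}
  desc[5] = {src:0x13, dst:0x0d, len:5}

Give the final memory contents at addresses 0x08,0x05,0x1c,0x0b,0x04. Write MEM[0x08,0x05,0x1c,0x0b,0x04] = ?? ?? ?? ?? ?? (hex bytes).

MEM[0x08,0x05,0x1c,0x0b,0x04] = 6f 13 6f a2 da

[0] 0x10->0x18 len=7 : 2f 6f 69 da a2 84 e6
[1] 0x19->0x0c len=3 : 6f 69 da
[2] 0x0b->0x01 len=7 : 85 6f 69 da 13 2f 6f
[3] 0x00->0x1a len=6 : 23 85 6f 69 da 13
[4] 0x0f->0x06 len=8 : 13 2f 6f 69 da a2 84 e6
[5] 0x13->0x0d len=5 : da a2 84 e6 bc
query mem[0x08]=0x6f, mem[0x05]=0x13, mem[0x1c]=0x6f, mem[0x0b]=0xa2, mem[0x04]=0xda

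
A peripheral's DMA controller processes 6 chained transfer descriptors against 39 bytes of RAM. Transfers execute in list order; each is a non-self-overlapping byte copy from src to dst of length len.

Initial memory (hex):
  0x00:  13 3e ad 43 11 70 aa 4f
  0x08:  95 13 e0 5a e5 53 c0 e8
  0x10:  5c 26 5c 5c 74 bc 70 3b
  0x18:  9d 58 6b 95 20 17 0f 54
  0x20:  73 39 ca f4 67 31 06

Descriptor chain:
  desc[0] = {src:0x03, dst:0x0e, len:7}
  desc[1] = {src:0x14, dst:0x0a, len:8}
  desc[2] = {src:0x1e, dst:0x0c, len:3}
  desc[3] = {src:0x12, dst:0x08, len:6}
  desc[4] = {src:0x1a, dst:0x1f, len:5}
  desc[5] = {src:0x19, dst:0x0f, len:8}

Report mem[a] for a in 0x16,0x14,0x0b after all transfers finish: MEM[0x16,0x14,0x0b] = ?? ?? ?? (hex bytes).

MEM[0x16,0x14,0x0b] = 95 0f bc

  after D0: wrote 7B at 0x0e = 431170aa4f9513
  after D1: wrote 8B at 0x0a = 13bc703b9d586b95
  after D2: wrote 3B at 0x0c = 0f5473
  after D3: wrote 6B at 0x08 = 4f9513bc703b
  after D4: wrote 5B at 0x1f = 6b9520170f
  after D5: wrote 8B at 0x0f = 586b9520170f6b95
query mem[0x16]=0x95, mem[0x14]=0x0f, mem[0x0b]=0xbc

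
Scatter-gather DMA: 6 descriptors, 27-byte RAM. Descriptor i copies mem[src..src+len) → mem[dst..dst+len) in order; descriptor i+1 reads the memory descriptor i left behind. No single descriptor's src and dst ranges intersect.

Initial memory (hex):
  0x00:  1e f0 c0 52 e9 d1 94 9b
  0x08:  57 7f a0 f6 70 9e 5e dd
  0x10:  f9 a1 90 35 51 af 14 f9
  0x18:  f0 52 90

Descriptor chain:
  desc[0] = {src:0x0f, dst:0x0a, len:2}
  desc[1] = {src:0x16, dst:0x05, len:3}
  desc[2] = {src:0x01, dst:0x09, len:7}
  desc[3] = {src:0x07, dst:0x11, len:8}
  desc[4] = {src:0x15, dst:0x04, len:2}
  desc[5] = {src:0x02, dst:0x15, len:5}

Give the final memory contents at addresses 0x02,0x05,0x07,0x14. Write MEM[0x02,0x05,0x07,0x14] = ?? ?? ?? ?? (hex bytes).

MEM[0x02,0x05,0x07,0x14] = c0 e9 f0 c0

D0: mem[0x0a..0x0b] <- [dd f9]
D1: mem[0x05..0x07] <- [14 f9 f0]
D2: mem[0x09..0x0f] <- [f0 c0 52 e9 14 f9 f0]
D3: mem[0x11..0x18] <- [f0 57 f0 c0 52 e9 14 f9]
D4: mem[0x04..0x05] <- [52 e9]
D5: mem[0x15..0x19] <- [c0 52 52 e9 f9]
query mem[0x02]=0xc0, mem[0x05]=0xe9, mem[0x07]=0xf0, mem[0x14]=0xc0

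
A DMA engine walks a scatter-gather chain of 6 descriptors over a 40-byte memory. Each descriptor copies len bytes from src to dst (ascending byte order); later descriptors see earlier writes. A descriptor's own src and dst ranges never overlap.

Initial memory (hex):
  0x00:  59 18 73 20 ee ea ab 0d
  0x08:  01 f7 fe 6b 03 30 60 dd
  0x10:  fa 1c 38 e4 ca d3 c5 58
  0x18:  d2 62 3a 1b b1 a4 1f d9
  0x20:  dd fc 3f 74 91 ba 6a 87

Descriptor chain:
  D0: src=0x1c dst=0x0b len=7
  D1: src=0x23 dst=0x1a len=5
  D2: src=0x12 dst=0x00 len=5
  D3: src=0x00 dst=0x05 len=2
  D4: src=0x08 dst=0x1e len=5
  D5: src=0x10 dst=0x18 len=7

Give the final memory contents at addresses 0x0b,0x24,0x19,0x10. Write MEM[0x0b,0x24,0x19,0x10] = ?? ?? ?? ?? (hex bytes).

#0 dst[0x0b+7] := {0xb1,0xa4,0x1f,0xd9,0xdd,0xfc,0x3f}
#1 dst[0x1a+5] := {0x74,0x91,0xba,0x6a,0x87}
#2 dst[0x00+5] := {0x38,0xe4,0xca,0xd3,0xc5}
#3 dst[0x05+2] := {0x38,0xe4}
#4 dst[0x1e+5] := {0x01,0xf7,0xfe,0xb1,0xa4}
#5 dst[0x18+7] := {0xfc,0x3f,0x38,0xe4,0xca,0xd3,0xc5}
query mem[0x0b]=0xb1, mem[0x24]=0x91, mem[0x19]=0x3f, mem[0x10]=0xfc

MEM[0x0b,0x24,0x19,0x10] = b1 91 3f fc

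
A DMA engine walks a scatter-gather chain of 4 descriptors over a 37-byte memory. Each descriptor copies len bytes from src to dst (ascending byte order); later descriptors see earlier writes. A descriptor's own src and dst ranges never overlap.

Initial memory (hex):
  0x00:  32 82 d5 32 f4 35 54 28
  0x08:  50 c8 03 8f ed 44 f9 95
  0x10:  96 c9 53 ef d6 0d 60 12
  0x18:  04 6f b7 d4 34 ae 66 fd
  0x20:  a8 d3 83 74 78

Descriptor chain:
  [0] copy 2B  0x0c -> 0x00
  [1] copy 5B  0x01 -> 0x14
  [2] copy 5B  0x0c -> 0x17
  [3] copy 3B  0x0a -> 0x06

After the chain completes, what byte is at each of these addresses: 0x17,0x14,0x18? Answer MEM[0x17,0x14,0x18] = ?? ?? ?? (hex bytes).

MEM[0x17,0x14,0x18] = ed 44 44

[0] 0x0c->0x00 len=2 : ed 44
[1] 0x01->0x14 len=5 : 44 d5 32 f4 35
[2] 0x0c->0x17 len=5 : ed 44 f9 95 96
[3] 0x0a->0x06 len=3 : 03 8f ed
query mem[0x17]=0xed, mem[0x14]=0x44, mem[0x18]=0x44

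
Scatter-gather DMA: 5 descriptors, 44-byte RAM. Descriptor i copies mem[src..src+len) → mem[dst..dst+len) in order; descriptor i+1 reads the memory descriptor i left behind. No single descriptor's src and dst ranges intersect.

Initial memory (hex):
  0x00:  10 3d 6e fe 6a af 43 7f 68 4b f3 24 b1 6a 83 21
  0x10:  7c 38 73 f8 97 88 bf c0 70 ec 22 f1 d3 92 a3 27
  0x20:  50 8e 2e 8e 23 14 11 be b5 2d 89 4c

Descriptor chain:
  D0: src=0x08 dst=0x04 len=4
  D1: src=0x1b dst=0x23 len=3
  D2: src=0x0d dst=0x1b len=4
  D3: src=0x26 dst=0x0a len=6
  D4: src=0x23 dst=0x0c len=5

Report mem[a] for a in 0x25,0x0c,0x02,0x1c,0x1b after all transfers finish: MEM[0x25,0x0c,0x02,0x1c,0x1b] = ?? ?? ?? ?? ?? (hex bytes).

MEM[0x25,0x0c,0x02,0x1c,0x1b] = 92 f1 6e 83 6a

D0: mem[0x04..0x07] <- [68 4b f3 24]
D1: mem[0x23..0x25] <- [f1 d3 92]
D2: mem[0x1b..0x1e] <- [6a 83 21 7c]
D3: mem[0x0a..0x0f] <- [11 be b5 2d 89 4c]
D4: mem[0x0c..0x10] <- [f1 d3 92 11 be]
query mem[0x25]=0x92, mem[0x0c]=0xf1, mem[0x02]=0x6e, mem[0x1c]=0x83, mem[0x1b]=0x6a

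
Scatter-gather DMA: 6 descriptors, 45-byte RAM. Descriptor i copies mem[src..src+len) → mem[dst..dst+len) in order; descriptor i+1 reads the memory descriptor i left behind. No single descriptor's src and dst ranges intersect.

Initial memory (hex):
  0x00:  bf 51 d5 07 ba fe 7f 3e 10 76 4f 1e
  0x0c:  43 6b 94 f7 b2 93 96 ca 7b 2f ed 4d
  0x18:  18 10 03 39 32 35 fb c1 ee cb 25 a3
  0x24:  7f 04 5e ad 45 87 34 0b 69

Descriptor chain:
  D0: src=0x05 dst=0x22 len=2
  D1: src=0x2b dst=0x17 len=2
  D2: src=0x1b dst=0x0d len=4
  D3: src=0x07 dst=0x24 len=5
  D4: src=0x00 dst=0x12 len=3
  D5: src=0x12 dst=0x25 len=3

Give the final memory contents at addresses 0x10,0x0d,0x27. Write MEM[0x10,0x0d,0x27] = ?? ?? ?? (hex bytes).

[0] 0x05->0x22 len=2 : fe 7f
[1] 0x2b->0x17 len=2 : 0b 69
[2] 0x1b->0x0d len=4 : 39 32 35 fb
[3] 0x07->0x24 len=5 : 3e 10 76 4f 1e
[4] 0x00->0x12 len=3 : bf 51 d5
[5] 0x12->0x25 len=3 : bf 51 d5
query mem[0x10]=0xfb, mem[0x0d]=0x39, mem[0x27]=0xd5

MEM[0x10,0x0d,0x27] = fb 39 d5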